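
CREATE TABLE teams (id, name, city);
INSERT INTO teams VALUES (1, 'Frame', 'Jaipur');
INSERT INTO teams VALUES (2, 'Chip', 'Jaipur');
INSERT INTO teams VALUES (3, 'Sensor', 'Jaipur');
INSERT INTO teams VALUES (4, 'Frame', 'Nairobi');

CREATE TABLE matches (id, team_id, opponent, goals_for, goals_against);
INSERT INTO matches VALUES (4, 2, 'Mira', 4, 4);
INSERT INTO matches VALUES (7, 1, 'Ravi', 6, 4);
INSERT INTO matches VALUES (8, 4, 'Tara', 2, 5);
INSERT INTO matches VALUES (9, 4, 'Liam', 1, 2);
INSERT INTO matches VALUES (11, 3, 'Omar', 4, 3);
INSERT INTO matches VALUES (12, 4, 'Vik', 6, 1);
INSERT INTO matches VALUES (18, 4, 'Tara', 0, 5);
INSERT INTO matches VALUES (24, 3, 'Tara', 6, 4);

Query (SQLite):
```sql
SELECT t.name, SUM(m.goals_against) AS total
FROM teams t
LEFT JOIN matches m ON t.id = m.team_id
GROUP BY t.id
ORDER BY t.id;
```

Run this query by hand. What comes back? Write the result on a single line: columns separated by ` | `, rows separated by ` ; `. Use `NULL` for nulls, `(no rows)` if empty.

Frame | 4 ; Chip | 4 ; Sensor | 7 ; Frame | 13

LEFT JOIN keeps every teams row; unmatched ones get NULL for matches columns.
Group by teams.id and compute SUM(m.goals_against). SUM over an all-NULL group is NULL.
  1: ids {7} → SUM(m.goals_against)=4
  2: ids {4} → SUM(m.goals_against)=4
  3: ids {11, 24} → SUM(m.goals_against)=7
  4: ids {8, 9, 12, 18} → SUM(m.goals_against)=13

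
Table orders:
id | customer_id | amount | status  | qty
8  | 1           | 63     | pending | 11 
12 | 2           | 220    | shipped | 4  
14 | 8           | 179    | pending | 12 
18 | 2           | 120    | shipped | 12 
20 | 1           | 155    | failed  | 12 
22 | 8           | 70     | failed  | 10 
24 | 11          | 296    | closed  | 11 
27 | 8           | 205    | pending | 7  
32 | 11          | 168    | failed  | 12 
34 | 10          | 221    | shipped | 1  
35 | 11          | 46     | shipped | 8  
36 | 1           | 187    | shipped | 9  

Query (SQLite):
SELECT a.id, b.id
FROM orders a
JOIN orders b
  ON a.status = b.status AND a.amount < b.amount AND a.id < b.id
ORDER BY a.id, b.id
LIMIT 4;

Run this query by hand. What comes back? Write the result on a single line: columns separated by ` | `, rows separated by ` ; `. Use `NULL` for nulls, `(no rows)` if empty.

Pairs (a,b) with same status, a.amount < b.amount, a.id < b.id.
status groups: closed:{24} failed:{20,22,32} pending:{8,14,27} shipped:{12,18,34,35,36}
Ordered by (a.id, b.id); first 4.

8 | 14 ; 8 | 27 ; 12 | 34 ; 14 | 27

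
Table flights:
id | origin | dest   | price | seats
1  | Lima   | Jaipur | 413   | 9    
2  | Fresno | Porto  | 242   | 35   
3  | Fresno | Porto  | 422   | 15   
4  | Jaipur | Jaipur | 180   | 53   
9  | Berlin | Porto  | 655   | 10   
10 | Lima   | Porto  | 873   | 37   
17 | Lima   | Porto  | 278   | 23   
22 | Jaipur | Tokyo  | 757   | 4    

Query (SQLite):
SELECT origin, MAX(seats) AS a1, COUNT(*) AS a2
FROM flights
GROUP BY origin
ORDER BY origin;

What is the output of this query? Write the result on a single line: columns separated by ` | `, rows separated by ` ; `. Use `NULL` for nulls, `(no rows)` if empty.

Berlin | 10 | 1 ; Fresno | 35 | 2 ; Jaipur | 53 | 2 ; Lima | 37 | 3

Group flights by origin.
Per group compute: MAX(seats), COUNT(*).
  Berlin: ids {9} → MAX(seats)=10, COUNT(*)=1
  Fresno: ids {2, 3} → MAX(seats)=35, COUNT(*)=2
  Jaipur: ids {4, 22} → MAX(seats)=53, COUNT(*)=2
  Lima: ids {1, 10, 17} → MAX(seats)=37, COUNT(*)=3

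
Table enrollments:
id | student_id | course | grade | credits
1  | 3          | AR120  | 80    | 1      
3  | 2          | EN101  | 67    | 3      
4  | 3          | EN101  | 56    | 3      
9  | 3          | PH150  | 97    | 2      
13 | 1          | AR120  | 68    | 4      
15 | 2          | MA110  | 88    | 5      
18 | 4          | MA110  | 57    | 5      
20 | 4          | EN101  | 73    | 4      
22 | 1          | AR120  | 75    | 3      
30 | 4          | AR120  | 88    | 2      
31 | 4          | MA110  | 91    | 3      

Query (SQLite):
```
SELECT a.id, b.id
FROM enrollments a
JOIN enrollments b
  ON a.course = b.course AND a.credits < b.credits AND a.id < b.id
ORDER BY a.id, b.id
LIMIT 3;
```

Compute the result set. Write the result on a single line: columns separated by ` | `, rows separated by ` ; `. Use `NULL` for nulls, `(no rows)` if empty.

Pairs (a,b) with same course, a.credits < b.credits, a.id < b.id.
course groups: AR120:{1,13,22,30} EN101:{3,4,20} MA110:{15,18,31} PH150:{9}
Ordered by (a.id, b.id); first 3.

1 | 13 ; 1 | 22 ; 1 | 30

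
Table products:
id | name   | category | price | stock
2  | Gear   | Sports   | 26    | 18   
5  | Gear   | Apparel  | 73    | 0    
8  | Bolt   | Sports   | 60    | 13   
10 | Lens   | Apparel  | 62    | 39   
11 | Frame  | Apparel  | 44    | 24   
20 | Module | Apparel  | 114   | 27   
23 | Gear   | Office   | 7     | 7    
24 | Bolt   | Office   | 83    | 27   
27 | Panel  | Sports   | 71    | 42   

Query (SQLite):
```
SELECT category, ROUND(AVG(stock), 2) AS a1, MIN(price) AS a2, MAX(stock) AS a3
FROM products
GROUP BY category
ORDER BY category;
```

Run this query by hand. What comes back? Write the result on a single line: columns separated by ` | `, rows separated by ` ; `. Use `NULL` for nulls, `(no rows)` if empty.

Group products by category.
Per group compute: ROUND(AVG(stock), 2), MIN(price), MAX(stock).
  Apparel: ids {5, 10, 11, 20} → ROUND(AVG(stock), 2)=22.5, MIN(price)=44, MAX(stock)=39
  Office: ids {23, 24} → ROUND(AVG(stock), 2)=17, MIN(price)=7, MAX(stock)=27
  Sports: ids {2, 8, 27} → ROUND(AVG(stock), 2)=24.33, MIN(price)=26, MAX(stock)=42

Apparel | 22.5 | 44 | 39 ; Office | 17 | 7 | 27 ; Sports | 24.33 | 26 | 42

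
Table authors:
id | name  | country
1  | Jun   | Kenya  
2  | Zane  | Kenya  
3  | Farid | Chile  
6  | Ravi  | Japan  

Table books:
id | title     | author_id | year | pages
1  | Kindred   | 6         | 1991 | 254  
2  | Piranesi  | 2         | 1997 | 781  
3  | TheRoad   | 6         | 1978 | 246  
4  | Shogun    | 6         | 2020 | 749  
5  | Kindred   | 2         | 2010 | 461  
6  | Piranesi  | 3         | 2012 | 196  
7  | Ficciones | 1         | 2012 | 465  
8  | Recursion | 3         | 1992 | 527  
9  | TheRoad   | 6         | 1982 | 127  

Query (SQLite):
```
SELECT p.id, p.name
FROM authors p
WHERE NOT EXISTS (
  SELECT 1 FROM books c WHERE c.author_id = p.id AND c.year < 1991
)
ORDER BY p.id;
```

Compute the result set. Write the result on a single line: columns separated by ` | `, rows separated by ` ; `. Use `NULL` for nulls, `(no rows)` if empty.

1 | Jun ; 2 | Zane ; 3 | Farid

For each authors row, check whether any books with matching author_id has year < 1991.
Keep rows where that is false.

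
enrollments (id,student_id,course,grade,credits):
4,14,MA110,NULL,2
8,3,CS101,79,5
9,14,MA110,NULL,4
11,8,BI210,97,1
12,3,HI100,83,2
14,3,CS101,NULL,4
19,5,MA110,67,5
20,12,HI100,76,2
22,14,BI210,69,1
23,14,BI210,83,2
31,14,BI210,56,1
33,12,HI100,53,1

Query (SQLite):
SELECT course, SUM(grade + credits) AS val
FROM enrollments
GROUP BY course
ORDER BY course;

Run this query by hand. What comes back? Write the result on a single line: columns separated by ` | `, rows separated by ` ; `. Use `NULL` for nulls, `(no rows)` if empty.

BI210 | 310 ; CS101 | 84 ; HI100 | 217 ; MA110 | 72

For each row compute grade + credits.
Group by course; take SUM of the expression per group.
  BI210: ids {11, 22, 23, 31} → SUM(grade + credits)=310
  CS101: ids {8, 14} → SUM(grade + credits)=84
  HI100: ids {12, 20, 33} → SUM(grade + credits)=217
  MA110: ids {4, 9, 19} → SUM(grade + credits)=72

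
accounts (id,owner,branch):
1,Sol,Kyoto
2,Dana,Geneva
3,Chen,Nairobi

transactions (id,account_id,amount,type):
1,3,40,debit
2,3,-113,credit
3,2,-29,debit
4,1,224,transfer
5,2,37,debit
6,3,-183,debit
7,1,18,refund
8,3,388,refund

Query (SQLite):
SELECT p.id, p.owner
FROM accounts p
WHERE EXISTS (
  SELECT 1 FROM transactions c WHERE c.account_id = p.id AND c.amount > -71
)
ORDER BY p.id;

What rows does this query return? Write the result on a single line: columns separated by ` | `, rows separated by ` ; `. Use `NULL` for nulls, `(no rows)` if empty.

For each accounts row, check whether any transactions with matching account_id has amount > -71.
Keep rows where that is true.

1 | Sol ; 2 | Dana ; 3 | Chen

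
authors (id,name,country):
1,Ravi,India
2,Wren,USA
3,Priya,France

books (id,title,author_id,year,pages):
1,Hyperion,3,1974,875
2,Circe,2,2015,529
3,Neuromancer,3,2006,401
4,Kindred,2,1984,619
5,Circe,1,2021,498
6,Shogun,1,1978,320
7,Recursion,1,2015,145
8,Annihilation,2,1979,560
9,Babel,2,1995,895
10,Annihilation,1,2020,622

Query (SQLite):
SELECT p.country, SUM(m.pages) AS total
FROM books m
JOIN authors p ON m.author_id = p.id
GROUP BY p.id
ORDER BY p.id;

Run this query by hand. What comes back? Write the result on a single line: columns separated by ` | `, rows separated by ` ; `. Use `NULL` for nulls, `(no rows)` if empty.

Join each books row to its authors via author_id.
Group joined rows by authors.id; compute SUM(m.pages) per group.
  1: ids {5, 6, 7, 10} → SUM(m.pages)=1585
  2: ids {2, 4, 8, 9} → SUM(m.pages)=2603
  3: ids {1, 3} → SUM(m.pages)=1276

India | 1585 ; USA | 2603 ; France | 1276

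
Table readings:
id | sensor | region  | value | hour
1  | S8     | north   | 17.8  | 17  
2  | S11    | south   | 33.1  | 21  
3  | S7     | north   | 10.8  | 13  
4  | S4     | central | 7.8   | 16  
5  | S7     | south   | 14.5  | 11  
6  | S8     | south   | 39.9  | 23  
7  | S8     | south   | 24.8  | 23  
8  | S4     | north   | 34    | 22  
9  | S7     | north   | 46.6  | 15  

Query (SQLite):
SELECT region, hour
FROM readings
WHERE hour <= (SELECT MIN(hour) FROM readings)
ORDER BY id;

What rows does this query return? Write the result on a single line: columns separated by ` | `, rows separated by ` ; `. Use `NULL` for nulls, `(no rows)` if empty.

Scalar subquery: MIN(hour) over all readings rows = 11.
Keep rows where hour <= that value.

south | 11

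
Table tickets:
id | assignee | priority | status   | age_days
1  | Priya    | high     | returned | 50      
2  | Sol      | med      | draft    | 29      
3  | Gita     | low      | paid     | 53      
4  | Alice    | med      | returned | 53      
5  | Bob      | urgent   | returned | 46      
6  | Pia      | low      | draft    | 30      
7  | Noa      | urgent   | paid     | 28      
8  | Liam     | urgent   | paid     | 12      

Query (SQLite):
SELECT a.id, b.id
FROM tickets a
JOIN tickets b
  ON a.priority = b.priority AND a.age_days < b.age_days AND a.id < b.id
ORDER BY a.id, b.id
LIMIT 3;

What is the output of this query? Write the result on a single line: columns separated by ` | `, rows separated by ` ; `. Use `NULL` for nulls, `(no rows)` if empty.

2 | 4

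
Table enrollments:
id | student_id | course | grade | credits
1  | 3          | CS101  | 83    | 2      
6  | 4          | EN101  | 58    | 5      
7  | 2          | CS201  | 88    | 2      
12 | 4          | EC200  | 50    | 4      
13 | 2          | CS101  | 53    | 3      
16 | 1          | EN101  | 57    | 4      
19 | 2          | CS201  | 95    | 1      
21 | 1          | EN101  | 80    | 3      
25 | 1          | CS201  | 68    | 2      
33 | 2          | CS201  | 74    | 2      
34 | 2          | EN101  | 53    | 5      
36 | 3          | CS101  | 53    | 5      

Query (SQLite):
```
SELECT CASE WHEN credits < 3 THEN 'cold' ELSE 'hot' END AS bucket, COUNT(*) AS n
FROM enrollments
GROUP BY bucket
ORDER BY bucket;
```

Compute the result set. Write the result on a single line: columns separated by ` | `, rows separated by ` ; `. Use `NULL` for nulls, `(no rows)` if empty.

cold | 5 ; hot | 7

Bucket rows by credits < 3 → 'cold' else 'hot'; count each bucket.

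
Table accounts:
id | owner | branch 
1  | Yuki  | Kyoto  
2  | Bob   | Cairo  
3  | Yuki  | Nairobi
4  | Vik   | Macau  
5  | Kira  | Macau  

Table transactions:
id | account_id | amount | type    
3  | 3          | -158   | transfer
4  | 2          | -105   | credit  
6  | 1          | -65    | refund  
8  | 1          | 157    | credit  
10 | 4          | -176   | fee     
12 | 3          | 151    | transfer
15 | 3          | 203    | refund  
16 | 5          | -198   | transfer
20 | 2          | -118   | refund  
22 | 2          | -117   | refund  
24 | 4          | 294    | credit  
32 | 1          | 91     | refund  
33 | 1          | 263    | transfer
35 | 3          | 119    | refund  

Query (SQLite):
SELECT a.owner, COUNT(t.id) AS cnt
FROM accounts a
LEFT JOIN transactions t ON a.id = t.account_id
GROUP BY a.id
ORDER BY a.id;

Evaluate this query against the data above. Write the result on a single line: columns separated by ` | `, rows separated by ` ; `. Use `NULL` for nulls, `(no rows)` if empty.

Yuki | 4 ; Bob | 3 ; Yuki | 4 ; Vik | 2 ; Kira | 1

LEFT JOIN keeps every accounts row; unmatched ones get NULL for transactions columns.
Group by accounts.id and compute COUNT(t.id). COUNT(col) of an all-NULL group is 0.
  1: ids {6, 8, 32, 33} → COUNT(t.id)=4
  2: ids {4, 20, 22} → COUNT(t.id)=3
  3: ids {3, 12, 15, 35} → COUNT(t.id)=4
  4: ids {10, 24} → COUNT(t.id)=2
  5: ids {16} → COUNT(t.id)=1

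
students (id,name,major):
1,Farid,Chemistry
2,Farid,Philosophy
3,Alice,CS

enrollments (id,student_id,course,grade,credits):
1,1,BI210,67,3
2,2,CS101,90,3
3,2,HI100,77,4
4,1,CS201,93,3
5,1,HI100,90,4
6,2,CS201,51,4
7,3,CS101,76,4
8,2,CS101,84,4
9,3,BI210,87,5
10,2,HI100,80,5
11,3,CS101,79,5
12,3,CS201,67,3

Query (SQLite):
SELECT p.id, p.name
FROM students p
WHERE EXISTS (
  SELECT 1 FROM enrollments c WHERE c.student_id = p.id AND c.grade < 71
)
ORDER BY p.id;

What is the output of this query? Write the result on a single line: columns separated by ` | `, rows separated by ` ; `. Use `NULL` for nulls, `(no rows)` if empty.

1 | Farid ; 2 | Farid ; 3 | Alice

For each students row, check whether any enrollments with matching student_id has grade < 71.
Keep rows where that is true.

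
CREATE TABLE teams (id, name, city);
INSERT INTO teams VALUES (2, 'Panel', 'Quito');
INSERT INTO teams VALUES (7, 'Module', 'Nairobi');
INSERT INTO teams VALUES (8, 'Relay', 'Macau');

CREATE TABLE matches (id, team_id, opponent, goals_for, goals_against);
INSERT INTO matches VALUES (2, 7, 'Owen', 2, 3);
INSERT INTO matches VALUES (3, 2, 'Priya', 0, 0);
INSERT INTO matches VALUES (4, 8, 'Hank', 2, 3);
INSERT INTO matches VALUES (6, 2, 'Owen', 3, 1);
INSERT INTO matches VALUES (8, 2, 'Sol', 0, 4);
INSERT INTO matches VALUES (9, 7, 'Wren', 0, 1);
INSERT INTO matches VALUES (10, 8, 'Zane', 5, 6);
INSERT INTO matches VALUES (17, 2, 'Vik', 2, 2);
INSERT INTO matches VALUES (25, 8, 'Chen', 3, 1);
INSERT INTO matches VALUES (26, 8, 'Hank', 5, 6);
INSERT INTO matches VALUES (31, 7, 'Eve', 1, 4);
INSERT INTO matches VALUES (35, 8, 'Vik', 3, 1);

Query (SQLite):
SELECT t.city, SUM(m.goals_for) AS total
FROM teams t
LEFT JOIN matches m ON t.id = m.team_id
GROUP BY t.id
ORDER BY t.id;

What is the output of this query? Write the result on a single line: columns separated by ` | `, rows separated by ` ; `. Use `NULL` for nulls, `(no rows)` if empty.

Quito | 5 ; Nairobi | 3 ; Macau | 18

LEFT JOIN keeps every teams row; unmatched ones get NULL for matches columns.
Group by teams.id and compute SUM(m.goals_for). SUM over an all-NULL group is NULL.
  2: ids {3, 6, 8, 17} → SUM(m.goals_for)=5
  7: ids {2, 9, 31} → SUM(m.goals_for)=3
  8: ids {4, 10, 25, 26, 35} → SUM(m.goals_for)=18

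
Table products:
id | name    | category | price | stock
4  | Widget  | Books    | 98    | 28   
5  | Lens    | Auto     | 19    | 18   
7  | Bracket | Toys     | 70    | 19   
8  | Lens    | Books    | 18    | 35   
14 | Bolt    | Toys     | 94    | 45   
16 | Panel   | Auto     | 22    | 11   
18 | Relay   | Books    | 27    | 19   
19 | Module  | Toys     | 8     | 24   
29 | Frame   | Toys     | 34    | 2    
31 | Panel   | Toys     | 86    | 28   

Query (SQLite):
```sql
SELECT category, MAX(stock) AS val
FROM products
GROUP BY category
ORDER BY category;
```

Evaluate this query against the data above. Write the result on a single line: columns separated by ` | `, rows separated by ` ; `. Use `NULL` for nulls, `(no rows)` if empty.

Partition products by category; compute MAX(stock) within each group.
  Auto: ids {5, 16} → MAX(stock)=18
  Books: ids {4, 8, 18} → MAX(stock)=35
  Toys: ids {7, 14, 19, 29, 31} → MAX(stock)=45

Auto | 18 ; Books | 35 ; Toys | 45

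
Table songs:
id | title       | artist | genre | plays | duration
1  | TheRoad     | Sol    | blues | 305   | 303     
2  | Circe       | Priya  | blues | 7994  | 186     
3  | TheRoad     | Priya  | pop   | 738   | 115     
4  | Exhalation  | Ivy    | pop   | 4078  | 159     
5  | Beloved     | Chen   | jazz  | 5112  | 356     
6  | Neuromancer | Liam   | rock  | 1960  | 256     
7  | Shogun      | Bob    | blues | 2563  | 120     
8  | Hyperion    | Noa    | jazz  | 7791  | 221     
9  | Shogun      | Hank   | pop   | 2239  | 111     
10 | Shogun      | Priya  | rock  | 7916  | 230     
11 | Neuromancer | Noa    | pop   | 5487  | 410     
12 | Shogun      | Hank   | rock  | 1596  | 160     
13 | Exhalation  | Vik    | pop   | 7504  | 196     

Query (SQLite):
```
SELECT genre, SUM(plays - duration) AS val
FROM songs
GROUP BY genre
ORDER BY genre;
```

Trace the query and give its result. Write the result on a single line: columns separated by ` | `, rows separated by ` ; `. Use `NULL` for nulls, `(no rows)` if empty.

For each row compute plays - duration.
Group by genre; take SUM of the expression per group.
  blues: ids {1, 2, 7} → SUM(plays - duration)=10253
  jazz: ids {5, 8} → SUM(plays - duration)=12326
  pop: ids {3, 4, 9, 11, 13} → SUM(plays - duration)=19055
  rock: ids {6, 10, 12} → SUM(plays - duration)=10826

blues | 10253 ; jazz | 12326 ; pop | 19055 ; rock | 10826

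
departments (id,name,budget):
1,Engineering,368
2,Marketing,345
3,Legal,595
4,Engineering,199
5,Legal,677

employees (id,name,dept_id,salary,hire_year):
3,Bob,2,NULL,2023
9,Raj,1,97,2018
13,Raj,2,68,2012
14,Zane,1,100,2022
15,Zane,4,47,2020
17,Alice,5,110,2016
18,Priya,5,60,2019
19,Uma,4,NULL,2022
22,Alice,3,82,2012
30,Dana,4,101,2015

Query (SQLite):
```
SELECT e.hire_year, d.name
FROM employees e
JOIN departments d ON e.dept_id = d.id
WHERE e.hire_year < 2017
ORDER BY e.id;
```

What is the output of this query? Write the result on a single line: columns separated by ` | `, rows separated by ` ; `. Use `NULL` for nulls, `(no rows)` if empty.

Each employees row matches the departments row where dept_id = departments.id.
Then keep rows with e.hire_year < 2017.

2012 | Marketing ; 2016 | Legal ; 2012 | Legal ; 2015 | Engineering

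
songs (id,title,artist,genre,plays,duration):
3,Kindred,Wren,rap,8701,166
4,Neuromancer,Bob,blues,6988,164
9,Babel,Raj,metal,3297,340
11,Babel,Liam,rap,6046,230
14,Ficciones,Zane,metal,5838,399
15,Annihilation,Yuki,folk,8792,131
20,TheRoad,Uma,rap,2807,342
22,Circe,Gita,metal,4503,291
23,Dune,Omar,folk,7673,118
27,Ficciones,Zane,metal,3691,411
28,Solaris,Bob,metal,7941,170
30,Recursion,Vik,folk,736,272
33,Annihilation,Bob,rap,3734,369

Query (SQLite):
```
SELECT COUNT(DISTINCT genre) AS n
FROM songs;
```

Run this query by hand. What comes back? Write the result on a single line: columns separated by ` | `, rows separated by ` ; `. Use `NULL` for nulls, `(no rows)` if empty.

Count distinct non-NULL genre values.

4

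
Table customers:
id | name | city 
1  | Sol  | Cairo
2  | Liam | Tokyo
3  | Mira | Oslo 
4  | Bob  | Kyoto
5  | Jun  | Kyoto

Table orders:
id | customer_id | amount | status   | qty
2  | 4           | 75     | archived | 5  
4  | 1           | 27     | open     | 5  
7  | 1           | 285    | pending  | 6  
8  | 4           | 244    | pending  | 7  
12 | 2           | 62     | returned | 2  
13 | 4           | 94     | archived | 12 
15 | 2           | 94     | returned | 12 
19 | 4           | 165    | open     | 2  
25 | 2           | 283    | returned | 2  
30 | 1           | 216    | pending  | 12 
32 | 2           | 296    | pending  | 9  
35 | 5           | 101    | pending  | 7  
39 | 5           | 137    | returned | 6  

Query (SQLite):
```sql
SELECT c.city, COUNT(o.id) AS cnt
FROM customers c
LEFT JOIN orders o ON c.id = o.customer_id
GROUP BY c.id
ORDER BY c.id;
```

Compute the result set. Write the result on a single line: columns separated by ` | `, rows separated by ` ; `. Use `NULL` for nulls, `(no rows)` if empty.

Cairo | 3 ; Tokyo | 4 ; Oslo | 0 ; Kyoto | 4 ; Kyoto | 2

LEFT JOIN keeps every customers row; unmatched ones get NULL for orders columns.
Group by customers.id and compute COUNT(o.id). COUNT(col) of an all-NULL group is 0.
  1: ids {4, 7, 30} → COUNT(o.id)=3
  2: ids {12, 15, 25, 32} → COUNT(o.id)=4
  3: ids {—} → COUNT(o.id)=0
  4: ids {2, 8, 13, 19} → COUNT(o.id)=4
  5: ids {35, 39} → COUNT(o.id)=2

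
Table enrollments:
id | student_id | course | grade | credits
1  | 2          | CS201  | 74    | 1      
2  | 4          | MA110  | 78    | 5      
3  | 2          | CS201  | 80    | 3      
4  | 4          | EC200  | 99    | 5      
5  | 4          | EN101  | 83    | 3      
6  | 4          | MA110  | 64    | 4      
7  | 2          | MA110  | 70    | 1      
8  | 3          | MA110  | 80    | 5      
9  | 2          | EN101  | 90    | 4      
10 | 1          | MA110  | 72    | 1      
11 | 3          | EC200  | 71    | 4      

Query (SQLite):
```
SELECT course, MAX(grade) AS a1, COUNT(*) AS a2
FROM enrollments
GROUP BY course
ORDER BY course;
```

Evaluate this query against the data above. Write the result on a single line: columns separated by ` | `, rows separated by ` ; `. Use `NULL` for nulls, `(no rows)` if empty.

CS201 | 80 | 2 ; EC200 | 99 | 2 ; EN101 | 90 | 2 ; MA110 | 80 | 5

Group enrollments by course.
Per group compute: MAX(grade), COUNT(*).
  CS201: ids {1, 3} → MAX(grade)=80, COUNT(*)=2
  EC200: ids {4, 11} → MAX(grade)=99, COUNT(*)=2
  EN101: ids {5, 9} → MAX(grade)=90, COUNT(*)=2
  MA110: ids {2, 6, 7, 8, 10} → MAX(grade)=80, COUNT(*)=5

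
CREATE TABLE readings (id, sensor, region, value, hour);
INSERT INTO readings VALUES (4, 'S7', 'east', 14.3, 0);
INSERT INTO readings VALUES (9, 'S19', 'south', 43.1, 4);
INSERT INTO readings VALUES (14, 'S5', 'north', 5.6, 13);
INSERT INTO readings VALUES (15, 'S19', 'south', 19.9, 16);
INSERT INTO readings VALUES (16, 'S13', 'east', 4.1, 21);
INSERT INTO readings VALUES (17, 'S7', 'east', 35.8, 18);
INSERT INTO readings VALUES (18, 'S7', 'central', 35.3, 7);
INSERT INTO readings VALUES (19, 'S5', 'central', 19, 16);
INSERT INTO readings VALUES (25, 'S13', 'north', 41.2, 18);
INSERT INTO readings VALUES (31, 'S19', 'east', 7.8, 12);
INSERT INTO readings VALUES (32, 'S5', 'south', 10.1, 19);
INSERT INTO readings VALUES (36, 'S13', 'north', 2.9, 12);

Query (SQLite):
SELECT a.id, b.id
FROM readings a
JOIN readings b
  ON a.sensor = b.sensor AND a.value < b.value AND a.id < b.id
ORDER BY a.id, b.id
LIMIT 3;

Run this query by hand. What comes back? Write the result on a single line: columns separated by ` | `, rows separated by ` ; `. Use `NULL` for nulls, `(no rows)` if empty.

Pairs (a,b) with same sensor, a.value < b.value, a.id < b.id.
sensor groups: S13:{16,25,36} S19:{9,15,31} S5:{14,19,32} S7:{4,17,18}
Ordered by (a.id, b.id); first 3.

4 | 17 ; 4 | 18 ; 14 | 19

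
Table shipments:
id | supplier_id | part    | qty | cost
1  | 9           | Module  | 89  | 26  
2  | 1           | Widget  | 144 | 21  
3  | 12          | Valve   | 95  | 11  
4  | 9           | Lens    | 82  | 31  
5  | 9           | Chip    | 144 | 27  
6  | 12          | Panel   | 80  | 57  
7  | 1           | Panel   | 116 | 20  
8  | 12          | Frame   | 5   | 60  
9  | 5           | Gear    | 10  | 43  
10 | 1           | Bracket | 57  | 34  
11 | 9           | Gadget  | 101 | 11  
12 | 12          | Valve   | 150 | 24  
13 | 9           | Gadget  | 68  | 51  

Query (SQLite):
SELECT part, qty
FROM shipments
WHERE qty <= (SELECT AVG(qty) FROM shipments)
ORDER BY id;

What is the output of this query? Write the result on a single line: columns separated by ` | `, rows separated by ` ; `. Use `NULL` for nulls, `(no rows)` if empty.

Lens | 82 ; Panel | 80 ; Frame | 5 ; Gear | 10 ; Bracket | 57 ; Gadget | 68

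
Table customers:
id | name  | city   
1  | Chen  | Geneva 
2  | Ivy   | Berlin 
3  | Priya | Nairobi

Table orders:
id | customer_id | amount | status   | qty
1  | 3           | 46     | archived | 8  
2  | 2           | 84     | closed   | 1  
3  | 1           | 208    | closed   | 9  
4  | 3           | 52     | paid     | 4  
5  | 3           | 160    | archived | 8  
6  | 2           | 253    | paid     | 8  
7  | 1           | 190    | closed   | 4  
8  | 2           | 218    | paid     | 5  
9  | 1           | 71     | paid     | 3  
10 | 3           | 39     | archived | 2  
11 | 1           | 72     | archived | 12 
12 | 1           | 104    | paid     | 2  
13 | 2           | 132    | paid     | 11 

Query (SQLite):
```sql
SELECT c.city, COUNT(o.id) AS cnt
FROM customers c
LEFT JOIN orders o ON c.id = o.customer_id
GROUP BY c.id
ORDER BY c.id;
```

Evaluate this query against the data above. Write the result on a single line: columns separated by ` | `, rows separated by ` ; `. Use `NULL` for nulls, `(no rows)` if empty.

Geneva | 5 ; Berlin | 4 ; Nairobi | 4

LEFT JOIN keeps every customers row; unmatched ones get NULL for orders columns.
Group by customers.id and compute COUNT(o.id). COUNT(col) of an all-NULL group is 0.
  1: ids {3, 7, 9, 11, 12} → COUNT(o.id)=5
  2: ids {2, 6, 8, 13} → COUNT(o.id)=4
  3: ids {1, 4, 5, 10} → COUNT(o.id)=4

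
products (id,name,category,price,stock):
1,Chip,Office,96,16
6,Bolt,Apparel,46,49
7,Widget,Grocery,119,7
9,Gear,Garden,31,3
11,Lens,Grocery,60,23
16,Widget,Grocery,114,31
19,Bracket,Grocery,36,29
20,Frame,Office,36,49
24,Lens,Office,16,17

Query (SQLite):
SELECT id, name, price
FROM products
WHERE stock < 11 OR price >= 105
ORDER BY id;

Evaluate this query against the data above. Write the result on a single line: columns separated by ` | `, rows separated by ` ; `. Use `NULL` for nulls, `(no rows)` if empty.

7 | Widget | 119 ; 9 | Gear | 31 ; 16 | Widget | 114

stock < 11: ids {7, 9}
price >= 105: ids {7, 16}
Combine with OR.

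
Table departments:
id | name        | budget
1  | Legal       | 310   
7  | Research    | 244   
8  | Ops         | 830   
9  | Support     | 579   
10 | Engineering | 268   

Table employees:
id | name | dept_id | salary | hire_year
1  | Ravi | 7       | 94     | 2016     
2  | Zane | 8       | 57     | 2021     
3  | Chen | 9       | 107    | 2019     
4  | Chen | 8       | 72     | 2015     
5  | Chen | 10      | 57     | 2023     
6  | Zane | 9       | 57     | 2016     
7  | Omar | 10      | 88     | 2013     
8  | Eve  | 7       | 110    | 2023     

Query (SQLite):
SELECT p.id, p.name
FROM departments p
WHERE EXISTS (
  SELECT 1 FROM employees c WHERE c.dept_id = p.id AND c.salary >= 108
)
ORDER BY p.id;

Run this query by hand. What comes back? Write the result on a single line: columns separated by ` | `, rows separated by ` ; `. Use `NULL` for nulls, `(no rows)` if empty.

For each departments row, check whether any employees with matching dept_id has salary >= 108.
Keep rows where that is true.

7 | Research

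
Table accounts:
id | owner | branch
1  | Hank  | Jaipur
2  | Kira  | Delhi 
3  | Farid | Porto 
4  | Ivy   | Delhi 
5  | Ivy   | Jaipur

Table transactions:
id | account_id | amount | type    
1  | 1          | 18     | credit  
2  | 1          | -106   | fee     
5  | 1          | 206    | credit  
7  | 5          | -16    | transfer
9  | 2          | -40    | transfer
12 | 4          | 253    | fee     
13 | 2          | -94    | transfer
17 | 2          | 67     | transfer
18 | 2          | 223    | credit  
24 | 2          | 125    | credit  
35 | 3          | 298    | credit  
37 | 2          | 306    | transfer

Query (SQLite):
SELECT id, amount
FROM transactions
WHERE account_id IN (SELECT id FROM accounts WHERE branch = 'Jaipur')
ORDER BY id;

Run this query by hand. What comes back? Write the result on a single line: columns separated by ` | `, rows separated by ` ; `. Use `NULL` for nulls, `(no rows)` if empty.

Inner query: accounts.id where branch = 'Jaipur'.
Outer: keep transactions rows whose account_id is in that set.
Inner query → {1, 5}

1 | 18 ; 2 | -106 ; 5 | 206 ; 7 | -16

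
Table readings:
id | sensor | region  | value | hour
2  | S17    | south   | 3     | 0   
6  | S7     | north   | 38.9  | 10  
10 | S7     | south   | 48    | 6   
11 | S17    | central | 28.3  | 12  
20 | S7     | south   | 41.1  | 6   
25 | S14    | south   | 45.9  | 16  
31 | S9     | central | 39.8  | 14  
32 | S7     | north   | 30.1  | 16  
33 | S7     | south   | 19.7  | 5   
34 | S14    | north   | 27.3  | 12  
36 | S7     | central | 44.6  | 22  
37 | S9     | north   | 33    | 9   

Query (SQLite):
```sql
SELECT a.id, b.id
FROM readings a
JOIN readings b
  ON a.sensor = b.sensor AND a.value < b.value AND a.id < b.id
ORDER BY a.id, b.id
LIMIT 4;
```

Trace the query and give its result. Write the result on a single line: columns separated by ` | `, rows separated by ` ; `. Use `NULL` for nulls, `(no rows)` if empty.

Pairs (a,b) with same sensor, a.value < b.value, a.id < b.id.
sensor groups: S14:{25,34} S17:{2,11} S7:{6,10,20,32,33,36} S9:{31,37}
Ordered by (a.id, b.id); first 4.

2 | 11 ; 6 | 10 ; 6 | 20 ; 6 | 36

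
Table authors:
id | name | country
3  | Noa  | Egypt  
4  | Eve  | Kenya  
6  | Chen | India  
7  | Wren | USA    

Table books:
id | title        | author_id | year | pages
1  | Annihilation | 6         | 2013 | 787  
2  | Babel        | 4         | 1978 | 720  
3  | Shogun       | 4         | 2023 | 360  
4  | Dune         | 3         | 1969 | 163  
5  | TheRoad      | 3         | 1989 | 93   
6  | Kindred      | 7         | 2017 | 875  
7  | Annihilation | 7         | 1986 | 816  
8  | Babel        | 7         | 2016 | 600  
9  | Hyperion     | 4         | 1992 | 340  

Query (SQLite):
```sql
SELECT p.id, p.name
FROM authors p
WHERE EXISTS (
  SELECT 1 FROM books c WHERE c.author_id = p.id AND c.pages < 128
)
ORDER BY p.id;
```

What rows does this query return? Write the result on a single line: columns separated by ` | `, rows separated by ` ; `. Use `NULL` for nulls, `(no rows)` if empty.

For each authors row, check whether any books with matching author_id has pages < 128.
Keep rows where that is true.

3 | Noa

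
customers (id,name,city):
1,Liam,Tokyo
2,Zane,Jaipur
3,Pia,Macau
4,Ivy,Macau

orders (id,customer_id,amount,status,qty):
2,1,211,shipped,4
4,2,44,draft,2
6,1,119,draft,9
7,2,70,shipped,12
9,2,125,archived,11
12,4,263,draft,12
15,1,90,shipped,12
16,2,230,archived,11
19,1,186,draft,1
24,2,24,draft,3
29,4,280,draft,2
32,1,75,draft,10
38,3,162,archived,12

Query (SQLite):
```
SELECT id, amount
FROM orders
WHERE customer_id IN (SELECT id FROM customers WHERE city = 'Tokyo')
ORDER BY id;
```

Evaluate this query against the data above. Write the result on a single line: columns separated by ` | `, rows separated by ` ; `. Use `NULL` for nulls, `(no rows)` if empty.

2 | 211 ; 6 | 119 ; 15 | 90 ; 19 | 186 ; 32 | 75

Inner query: customers.id where city = 'Tokyo'.
Outer: keep orders rows whose customer_id is in that set.
Inner query → {1}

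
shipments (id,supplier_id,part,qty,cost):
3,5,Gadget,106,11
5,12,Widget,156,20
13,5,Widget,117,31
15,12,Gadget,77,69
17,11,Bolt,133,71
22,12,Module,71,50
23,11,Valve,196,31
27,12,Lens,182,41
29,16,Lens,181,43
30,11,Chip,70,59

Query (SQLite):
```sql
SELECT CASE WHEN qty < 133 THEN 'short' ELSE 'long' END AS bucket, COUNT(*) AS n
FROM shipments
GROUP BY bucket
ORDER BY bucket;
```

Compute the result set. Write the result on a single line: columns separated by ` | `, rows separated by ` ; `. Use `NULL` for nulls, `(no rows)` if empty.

long | 5 ; short | 5

Bucket rows by qty < 133 → 'short' else 'long'; count each bucket.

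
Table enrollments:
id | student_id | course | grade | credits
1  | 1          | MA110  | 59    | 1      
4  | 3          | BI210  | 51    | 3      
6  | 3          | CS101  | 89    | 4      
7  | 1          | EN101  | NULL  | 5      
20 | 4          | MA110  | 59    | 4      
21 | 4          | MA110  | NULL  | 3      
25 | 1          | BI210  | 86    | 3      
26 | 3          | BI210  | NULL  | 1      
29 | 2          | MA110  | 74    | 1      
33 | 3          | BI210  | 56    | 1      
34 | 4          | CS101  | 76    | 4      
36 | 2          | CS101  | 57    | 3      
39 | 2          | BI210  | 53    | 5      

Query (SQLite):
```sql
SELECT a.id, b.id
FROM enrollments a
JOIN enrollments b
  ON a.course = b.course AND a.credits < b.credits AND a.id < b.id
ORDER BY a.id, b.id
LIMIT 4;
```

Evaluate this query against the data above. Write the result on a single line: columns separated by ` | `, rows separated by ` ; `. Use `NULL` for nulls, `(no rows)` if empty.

1 | 20 ; 1 | 21 ; 4 | 39 ; 25 | 39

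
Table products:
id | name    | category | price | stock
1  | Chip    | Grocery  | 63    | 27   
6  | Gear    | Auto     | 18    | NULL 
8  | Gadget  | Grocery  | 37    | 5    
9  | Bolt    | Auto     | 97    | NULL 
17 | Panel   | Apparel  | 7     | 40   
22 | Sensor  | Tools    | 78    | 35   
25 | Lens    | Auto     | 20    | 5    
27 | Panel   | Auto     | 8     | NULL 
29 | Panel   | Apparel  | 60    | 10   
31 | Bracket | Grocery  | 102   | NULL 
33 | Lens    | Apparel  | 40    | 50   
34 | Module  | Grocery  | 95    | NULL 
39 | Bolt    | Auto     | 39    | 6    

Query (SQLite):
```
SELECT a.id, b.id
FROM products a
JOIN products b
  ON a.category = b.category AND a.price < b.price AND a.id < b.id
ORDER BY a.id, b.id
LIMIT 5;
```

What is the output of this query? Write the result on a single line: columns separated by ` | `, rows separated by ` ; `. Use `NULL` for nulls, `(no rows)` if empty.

Pairs (a,b) with same category, a.price < b.price, a.id < b.id.
category groups: Apparel:{17,29,33} Auto:{6,9,25,27,39} Grocery:{1,8,31,34} Tools:{22}
Ordered by (a.id, b.id); first 5.

1 | 31 ; 1 | 34 ; 6 | 9 ; 6 | 25 ; 6 | 39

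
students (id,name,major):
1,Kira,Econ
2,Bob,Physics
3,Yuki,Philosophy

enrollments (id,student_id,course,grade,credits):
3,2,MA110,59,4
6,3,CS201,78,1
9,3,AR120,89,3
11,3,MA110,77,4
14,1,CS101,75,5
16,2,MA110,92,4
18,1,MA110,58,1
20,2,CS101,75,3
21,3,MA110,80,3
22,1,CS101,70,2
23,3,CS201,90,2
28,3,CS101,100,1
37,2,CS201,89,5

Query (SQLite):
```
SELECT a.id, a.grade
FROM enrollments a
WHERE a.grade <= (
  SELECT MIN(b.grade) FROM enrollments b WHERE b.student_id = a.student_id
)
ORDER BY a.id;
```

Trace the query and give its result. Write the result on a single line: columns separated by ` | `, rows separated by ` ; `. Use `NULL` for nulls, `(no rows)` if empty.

For each enrollments row a, compute MIN(grade) over rows sharing a.student_id.
Keep row a if a.grade <= that per-group MIN.
  student_id=1: MIN(grade) = 58
  student_id=2: MIN(grade) = 59
  student_id=3: MIN(grade) = 77

3 | 59 ; 11 | 77 ; 18 | 58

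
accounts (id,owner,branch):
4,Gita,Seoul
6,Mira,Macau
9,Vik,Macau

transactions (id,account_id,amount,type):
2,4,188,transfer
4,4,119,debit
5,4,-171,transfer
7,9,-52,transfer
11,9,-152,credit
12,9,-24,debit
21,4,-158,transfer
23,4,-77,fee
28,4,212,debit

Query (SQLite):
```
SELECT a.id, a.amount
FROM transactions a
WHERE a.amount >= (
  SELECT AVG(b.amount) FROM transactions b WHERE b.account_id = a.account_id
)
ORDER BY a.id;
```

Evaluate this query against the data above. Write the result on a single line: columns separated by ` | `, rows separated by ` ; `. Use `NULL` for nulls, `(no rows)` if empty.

For each transactions row a, compute AVG(amount) over rows sharing a.account_id.
Keep row a if a.amount >= that per-group AVG.
  account_id=4: AVG(amount) = 18.833333
  account_id=9: AVG(amount) = -76.0

2 | 188 ; 4 | 119 ; 7 | -52 ; 12 | -24 ; 28 | 212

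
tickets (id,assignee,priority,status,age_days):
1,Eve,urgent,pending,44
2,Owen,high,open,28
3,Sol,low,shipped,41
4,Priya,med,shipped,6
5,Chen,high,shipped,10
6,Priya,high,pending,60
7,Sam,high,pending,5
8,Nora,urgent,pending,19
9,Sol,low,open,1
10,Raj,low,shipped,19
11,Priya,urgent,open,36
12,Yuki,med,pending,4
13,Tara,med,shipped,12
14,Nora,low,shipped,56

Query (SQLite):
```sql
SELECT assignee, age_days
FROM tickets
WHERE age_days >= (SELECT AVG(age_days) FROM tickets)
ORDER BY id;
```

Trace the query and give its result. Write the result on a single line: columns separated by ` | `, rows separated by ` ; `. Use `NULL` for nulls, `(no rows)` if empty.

Scalar subquery: AVG(age_days) over all tickets rows = 24.357143 (≈; comparison uses full precision).
Keep rows where age_days >= that value.

Eve | 44 ; Owen | 28 ; Sol | 41 ; Priya | 60 ; Priya | 36 ; Nora | 56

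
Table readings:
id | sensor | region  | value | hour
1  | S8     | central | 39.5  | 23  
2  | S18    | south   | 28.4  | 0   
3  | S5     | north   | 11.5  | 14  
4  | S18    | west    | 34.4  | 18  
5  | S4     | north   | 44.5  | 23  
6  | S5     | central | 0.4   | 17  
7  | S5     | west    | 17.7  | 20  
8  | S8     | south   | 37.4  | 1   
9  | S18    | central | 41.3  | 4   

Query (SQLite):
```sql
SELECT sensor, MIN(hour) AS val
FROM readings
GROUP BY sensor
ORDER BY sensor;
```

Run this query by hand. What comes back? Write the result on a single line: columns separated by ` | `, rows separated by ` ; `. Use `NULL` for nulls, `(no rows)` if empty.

S18 | 0 ; S4 | 23 ; S5 | 14 ; S8 | 1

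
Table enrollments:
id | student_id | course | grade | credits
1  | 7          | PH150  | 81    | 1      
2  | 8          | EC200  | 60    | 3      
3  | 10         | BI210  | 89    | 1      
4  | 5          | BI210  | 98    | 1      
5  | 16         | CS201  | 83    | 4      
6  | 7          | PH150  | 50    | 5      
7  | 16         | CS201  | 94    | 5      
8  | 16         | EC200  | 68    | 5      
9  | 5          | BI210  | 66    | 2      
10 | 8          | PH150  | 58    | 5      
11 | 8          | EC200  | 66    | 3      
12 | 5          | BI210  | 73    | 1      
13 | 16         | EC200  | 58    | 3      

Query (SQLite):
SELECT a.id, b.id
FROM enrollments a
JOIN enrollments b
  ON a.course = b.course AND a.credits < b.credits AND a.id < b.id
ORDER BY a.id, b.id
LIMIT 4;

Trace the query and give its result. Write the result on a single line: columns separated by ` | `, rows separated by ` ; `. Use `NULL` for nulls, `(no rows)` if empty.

Pairs (a,b) with same course, a.credits < b.credits, a.id < b.id.
course groups: BI210:{3,4,9,12} CS201:{5,7} EC200:{2,8,11,13} PH150:{1,6,10}
Ordered by (a.id, b.id); first 4.

1 | 6 ; 1 | 10 ; 2 | 8 ; 3 | 9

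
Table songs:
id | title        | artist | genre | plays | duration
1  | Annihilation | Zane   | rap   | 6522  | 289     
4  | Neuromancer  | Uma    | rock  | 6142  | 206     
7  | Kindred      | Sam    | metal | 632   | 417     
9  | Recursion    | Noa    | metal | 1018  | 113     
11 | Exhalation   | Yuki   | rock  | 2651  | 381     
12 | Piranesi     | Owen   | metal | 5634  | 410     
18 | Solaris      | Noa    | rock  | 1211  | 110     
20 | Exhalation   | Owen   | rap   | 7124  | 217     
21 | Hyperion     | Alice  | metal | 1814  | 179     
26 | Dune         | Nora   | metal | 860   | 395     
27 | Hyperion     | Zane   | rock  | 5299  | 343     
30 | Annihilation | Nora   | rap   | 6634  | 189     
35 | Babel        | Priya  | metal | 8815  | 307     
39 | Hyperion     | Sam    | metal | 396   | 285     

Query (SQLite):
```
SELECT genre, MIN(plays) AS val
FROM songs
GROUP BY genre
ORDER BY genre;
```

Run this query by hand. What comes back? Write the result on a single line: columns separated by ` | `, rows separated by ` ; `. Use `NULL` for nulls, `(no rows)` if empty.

metal | 396 ; rap | 6522 ; rock | 1211

Partition songs by genre; compute MIN(plays) within each group.
  metal: ids {7, 9, 12, 21, 26, 35, 39} → MIN(plays)=396
  rap: ids {1, 20, 30} → MIN(plays)=6522
  rock: ids {4, 11, 18, 27} → MIN(plays)=1211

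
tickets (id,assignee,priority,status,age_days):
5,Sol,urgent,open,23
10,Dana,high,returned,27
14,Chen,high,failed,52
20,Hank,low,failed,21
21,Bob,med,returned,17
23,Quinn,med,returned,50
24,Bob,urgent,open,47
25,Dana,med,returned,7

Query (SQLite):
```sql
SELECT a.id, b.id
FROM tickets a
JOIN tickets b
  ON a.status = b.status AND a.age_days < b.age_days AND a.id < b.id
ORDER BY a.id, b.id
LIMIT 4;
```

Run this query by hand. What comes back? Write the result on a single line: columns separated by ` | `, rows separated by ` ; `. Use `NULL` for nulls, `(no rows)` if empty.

Pairs (a,b) with same status, a.age_days < b.age_days, a.id < b.id.
status groups: failed:{14,20} open:{5,24} returned:{10,21,23,25}
Ordered by (a.id, b.id); first 4.

5 | 24 ; 10 | 23 ; 21 | 23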